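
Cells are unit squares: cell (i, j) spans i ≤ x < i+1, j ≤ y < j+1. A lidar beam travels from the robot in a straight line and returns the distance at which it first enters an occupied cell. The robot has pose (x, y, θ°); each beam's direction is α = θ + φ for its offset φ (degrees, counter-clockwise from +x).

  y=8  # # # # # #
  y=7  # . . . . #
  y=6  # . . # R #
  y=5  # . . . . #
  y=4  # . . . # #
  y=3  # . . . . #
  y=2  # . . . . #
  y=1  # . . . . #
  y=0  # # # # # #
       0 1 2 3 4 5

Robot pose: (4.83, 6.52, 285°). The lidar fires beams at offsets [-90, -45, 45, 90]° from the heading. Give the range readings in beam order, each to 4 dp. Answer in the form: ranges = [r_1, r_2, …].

ranges = [0.8593, 6.3739, 0.1963, 0.1760]

beam 1: φ=-90°, α=195°
  d=(-0.9659,-0.2588)  start (4,6)  tX=0.8593 tY=2.0091  stride 1/|dx|=1.0353 1/|dy|=3.8637
    cross x-line → (3,6), t=0.8593 (wall)
  → r_1 = 0.8593
beam 2: φ=-45°, α=240°
  d=(-0.5000,-0.8660)  start (4,6)  tX=1.6600 tY=0.6004  stride 1/|dx|=2.0000 1/|dy|=1.1547
    cross y-line → (4,5), t=0.6004
    cross x-line → (3,5), t=1.6600
    cross y-line → (3,4), t=1.7551
    cross y-line → (3,3), t=2.9098
    cross x-line → (2,3), t=3.6600
    cross y-line → (2,2), t=4.0645
    cross y-line → (2,1), t=5.2192
    cross x-line → (1,1), t=5.6600
    cross y-line → (1,0), t=6.3739 (wall)
  → r_2 = 6.3739
beam 3: φ=45°, α=330°
  d=(0.8660,-0.5000)  start (4,6)  tX=0.1963 tY=1.0400  stride 1/|dx|=1.1547 1/|dy|=2.0000
    cross x-line → (5,6), t=0.1963 (wall)
  → r_3 = 0.1963
beam 4: φ=90°, α=15°
  d=(0.9659,0.2588)  start (4,6)  tX=0.1760 tY=1.8546  stride 1/|dx|=1.0353 1/|dy|=3.8637
    cross x-line → (5,6), t=0.1760 (wall)
  → r_4 = 0.1760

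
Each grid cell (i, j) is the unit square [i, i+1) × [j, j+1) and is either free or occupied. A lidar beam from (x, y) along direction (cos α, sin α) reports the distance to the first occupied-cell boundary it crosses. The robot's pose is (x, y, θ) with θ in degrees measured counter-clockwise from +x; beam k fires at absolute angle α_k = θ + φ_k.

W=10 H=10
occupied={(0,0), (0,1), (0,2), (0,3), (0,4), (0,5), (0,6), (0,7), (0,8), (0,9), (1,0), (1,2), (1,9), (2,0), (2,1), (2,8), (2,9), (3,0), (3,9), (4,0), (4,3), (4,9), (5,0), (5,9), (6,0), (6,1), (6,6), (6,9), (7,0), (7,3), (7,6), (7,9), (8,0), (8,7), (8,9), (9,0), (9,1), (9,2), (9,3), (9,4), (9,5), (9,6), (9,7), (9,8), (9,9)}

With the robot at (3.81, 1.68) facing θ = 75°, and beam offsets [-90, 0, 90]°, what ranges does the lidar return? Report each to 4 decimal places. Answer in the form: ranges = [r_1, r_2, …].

beam 1: φ=-90°, α=345°
  d=(0.9659,-0.2588)  start (3,1)  tX=0.1967 tY=2.6273  stride 1/|dx|=1.0353 1/|dy|=3.8637
    cross x-line → (4,1), t=0.1967
    cross x-line → (5,1), t=1.2320
    cross x-line → (6,1), t=2.2673 (wall)
  → r_1 = 2.2673
beam 2: φ=0°, α=75°
  d=(0.2588,0.9659)  start (3,1)  tX=0.7341 tY=0.3313  stride 1/|dx|=3.8637 1/|dy|=1.0353
    cross y-line → (3,2), t=0.3313
    cross x-line → (4,2), t=0.7341
    cross y-line → (4,3), t=1.3666 (wall)
  → r_2 = 1.3666
beam 3: φ=90°, α=165°
  d=(-0.9659,0.2588)  start (3,1)  tX=0.8386 tY=1.2364  stride 1/|dx|=1.0353 1/|dy|=3.8637
    cross x-line → (2,1), t=0.8386 (wall)
  → r_3 = 0.8386

ranges = [2.2673, 1.3666, 0.8386]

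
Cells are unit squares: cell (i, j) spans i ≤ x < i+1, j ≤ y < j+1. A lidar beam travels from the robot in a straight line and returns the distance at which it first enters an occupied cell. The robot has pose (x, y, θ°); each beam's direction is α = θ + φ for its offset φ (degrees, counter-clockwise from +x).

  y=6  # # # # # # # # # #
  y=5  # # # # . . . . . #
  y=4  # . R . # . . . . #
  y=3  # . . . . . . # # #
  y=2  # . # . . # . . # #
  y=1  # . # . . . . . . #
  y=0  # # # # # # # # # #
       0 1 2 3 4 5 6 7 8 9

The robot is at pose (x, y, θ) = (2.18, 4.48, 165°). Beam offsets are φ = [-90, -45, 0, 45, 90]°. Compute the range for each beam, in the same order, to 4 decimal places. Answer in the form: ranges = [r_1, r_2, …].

ranges = [0.5383, 0.6004, 1.2216, 1.3625, 3.6028]

beam 1: φ=-90°, α=75°
  dir = (cos 75°, sin 75°) = (0.2588, 0.9659); from cell (2,4)
  next x-line at t=3.1682, next y-line at t=0.5383; Δt_x=3.8637, Δt_y=1.0353
    y: enter (2,5) at t=0.5383 ← occupied
  → r_1 = 0.5383
beam 2: φ=-45°, α=120°
  dir = (cos 120°, sin 120°) = (-0.5000, 0.8660); from cell (2,4)
  next x-line at t=0.3600, next y-line at t=0.6004; Δt_x=2.0000, Δt_y=1.1547
    x: enter (1,4) at t=0.3600
    y: enter (1,5) at t=0.6004 ← occupied
  → r_2 = 0.6004
beam 3: φ=0°, α=165°
  dir = (cos 165°, sin 165°) = (-0.9659, 0.2588); from cell (2,4)
  next x-line at t=0.1863, next y-line at t=2.0091; Δt_x=1.0353, Δt_y=3.8637
    x: enter (1,4) at t=0.1863
    x: enter (0,4) at t=1.2216 ← occupied
  → r_3 = 1.2216
beam 4: φ=45°, α=210°
  dir = (cos 210°, sin 210°) = (-0.8660, -0.5000); from cell (2,4)
  next x-line at t=0.2078, next y-line at t=0.9600; Δt_x=1.1547, Δt_y=2.0000
    x: enter (1,4) at t=0.2078
    y: enter (1,3) at t=0.9600
    x: enter (0,3) at t=1.3625 ← occupied
  → r_4 = 1.3625
beam 5: φ=90°, α=255°
  dir = (cos 255°, sin 255°) = (-0.2588, -0.9659); from cell (2,4)
  next x-line at t=0.6955, next y-line at t=0.4969; Δt_x=3.8637, Δt_y=1.0353
    y: enter (2,3) at t=0.4969
    x: enter (1,3) at t=0.6955
    y: enter (1,2) at t=1.5322
    y: enter (1,1) at t=2.5675
    y: enter (1,0) at t=3.6028 ← occupied
  → r_5 = 3.6028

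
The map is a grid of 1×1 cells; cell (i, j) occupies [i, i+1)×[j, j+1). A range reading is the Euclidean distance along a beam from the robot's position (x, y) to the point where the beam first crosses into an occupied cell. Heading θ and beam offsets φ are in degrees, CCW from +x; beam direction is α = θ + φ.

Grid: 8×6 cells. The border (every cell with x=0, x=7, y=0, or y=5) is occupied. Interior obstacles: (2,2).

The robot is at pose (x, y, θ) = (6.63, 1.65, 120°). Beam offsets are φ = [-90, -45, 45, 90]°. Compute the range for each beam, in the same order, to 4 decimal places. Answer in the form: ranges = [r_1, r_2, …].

ranges = [0.4272, 1.4296, 3.7581, 1.3000]

beam 1: φ=-90°, α=30°
  cosα=0.8660 sinα=0.5000 | (6,1) | tMaxX 0.4272 tMaxY 0.7000 | tΔX 1.1547 tΔY 2.0000
    t=0.4272 [x] (7,1) — stop
  → r_1 = 0.4272
beam 2: φ=-45°, α=75°
  cosα=0.2588 sinα=0.9659 | (6,1) | tMaxX 1.4296 tMaxY 0.3623 | tΔX 3.8637 tΔY 1.0353
    t=0.3623 [y] (6,2)
    t=1.3976 [y] (6,3)
    t=1.4296 [x] (7,3) — stop
  → r_2 = 1.4296
beam 3: φ=45°, α=165°
  cosα=-0.9659 sinα=0.2588 | (6,1) | tMaxX 0.6522 tMaxY 1.3523 | tΔX 1.0353 tΔY 3.8637
    t=0.6522 [x] (5,1)
    t=1.3523 [y] (5,2)
    t=1.6875 [x] (4,2)
    t=2.7228 [x] (3,2)
    t=3.7581 [x] (2,2) — stop
  → r_3 = 3.7581
beam 4: φ=90°, α=210°
  cosα=-0.8660 sinα=-0.5000 | (6,1) | tMaxX 0.7275 tMaxY 1.3000 | tΔX 1.1547 tΔY 2.0000
    t=0.7275 [x] (5,1)
    t=1.3000 [y] (5,0) — stop
  → r_4 = 1.3000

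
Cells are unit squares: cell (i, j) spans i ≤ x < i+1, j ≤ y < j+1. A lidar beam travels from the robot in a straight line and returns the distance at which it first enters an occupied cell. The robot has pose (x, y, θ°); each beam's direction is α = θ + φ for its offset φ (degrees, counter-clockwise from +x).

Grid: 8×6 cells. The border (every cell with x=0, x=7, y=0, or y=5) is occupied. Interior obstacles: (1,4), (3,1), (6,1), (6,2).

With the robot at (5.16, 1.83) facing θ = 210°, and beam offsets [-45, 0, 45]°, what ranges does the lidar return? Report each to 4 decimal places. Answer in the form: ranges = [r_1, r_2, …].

ranges = [4.3067, 1.3395, 0.8593]

beam 1: φ=-45°, α=165°
  d=(-0.9659,0.2588)  start (5,1)  tX=0.1656 tY=0.6568  stride 1/|dx|=1.0353 1/|dy|=3.8637
    cross x-line → (4,1), t=0.1656
    cross y-line → (4,2), t=0.6568
    cross x-line → (3,2), t=1.2009
    cross x-line → (2,2), t=2.2362
    cross x-line → (1,2), t=3.2715
    cross x-line → (0,2), t=4.3067 (wall)
  → r_1 = 4.3067
beam 2: φ=0°, α=210°
  d=(-0.8660,-0.5000)  start (5,1)  tX=0.1848 tY=1.6600  stride 1/|dx|=1.1547 1/|dy|=2.0000
    cross x-line → (4,1), t=0.1848
    cross x-line → (3,1), t=1.3395 (wall)
  → r_2 = 1.3395
beam 3: φ=45°, α=255°
  d=(-0.2588,-0.9659)  start (5,1)  tX=0.6182 tY=0.8593  stride 1/|dx|=3.8637 1/|dy|=1.0353
    cross x-line → (4,1), t=0.6182
    cross y-line → (4,0), t=0.8593 (wall)
  → r_3 = 0.8593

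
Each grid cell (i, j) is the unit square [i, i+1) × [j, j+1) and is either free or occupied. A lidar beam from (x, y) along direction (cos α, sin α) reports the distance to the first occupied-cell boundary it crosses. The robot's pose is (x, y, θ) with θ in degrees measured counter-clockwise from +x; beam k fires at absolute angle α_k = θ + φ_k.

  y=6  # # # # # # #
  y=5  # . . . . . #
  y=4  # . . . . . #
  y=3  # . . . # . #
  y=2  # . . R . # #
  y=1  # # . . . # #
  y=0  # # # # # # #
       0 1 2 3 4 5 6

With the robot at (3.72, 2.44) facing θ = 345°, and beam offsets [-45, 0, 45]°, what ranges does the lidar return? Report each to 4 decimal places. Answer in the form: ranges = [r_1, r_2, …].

beam 1: φ=-45°, α=300°
  cosα=0.5000 sinα=-0.8660 | (3,2) | tMaxX 0.5600 tMaxY 0.5081 | tΔX 2.0000 tΔY 1.1547
    t=0.5081 [y] (3,1)
    t=0.5600 [x] (4,1)
    t=1.6628 [y] (4,0) — stop
  → r_1 = 1.6628
beam 2: φ=0°, α=345°
  cosα=0.9659 sinα=-0.2588 | (3,2) | tMaxX 0.2899 tMaxY 1.7000 | tΔX 1.0353 tΔY 3.8637
    t=0.2899 [x] (4,2)
    t=1.3252 [x] (5,2) — stop
  → r_2 = 1.3252
beam 3: φ=45°, α=30°
  cosα=0.8660 sinα=0.5000 | (3,2) | tMaxX 0.3233 tMaxY 1.1200 | tΔX 1.1547 tΔY 2.0000
    t=0.3233 [x] (4,2)
    t=1.1200 [y] (4,3) — stop
  → r_3 = 1.1200

ranges = [1.6628, 1.3252, 1.1200]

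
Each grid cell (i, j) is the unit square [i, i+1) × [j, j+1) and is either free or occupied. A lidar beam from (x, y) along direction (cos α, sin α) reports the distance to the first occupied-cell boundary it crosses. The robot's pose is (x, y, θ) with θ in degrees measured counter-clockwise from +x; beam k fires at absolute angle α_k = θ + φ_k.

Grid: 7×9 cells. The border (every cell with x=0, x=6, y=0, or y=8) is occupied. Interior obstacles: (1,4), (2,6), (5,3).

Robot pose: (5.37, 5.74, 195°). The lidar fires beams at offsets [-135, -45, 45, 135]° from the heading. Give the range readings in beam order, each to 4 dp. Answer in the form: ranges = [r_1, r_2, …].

beam 1: φ=-135°, α=60°
  direction (0.5000, 0.8660); cell (5,5); t to first gridline: x 1.2600, y 0.3002 (then +2.0000 / +1.1547)
    (5,6) via y @ 0.3002
    (6,6) via x @ 1.2600  # hit
  → r_1 = 1.2600
beam 2: φ=-45°, α=150°
  direction (-0.8660, 0.5000); cell (5,5); t to first gridline: x 0.4272, y 0.5200 (then +1.1547 / +2.0000)
    (4,5) via x @ 0.4272
    (4,6) via y @ 0.5200
    (3,6) via x @ 1.5819
    (3,7) via y @ 2.5200
    (2,7) via x @ 2.7366
    (1,7) via x @ 3.8913
    (1,8) via y @ 4.5200  # hit
  → r_2 = 4.5200
beam 3: φ=45°, α=240°
  direction (-0.5000, -0.8660); cell (5,5); t to first gridline: x 0.7400, y 0.8545 (then +2.0000 / +1.1547)
    (4,5) via x @ 0.7400
    (4,4) via y @ 0.8545
    (4,3) via y @ 2.0092
    (3,3) via x @ 2.7400
    (3,2) via y @ 3.1639
    (3,1) via y @ 4.3186
    (2,1) via x @ 4.7400
    (2,0) via y @ 5.4733  # hit
  → r_3 = 5.4733
beam 4: φ=135°, α=330°
  direction (0.8660, -0.5000); cell (5,5); t to first gridline: x 0.7275, y 1.4800 (then +1.1547 / +2.0000)
    (6,5) via x @ 0.7275  # hit
  → r_4 = 0.7275

ranges = [1.2600, 4.5200, 5.4733, 0.7275]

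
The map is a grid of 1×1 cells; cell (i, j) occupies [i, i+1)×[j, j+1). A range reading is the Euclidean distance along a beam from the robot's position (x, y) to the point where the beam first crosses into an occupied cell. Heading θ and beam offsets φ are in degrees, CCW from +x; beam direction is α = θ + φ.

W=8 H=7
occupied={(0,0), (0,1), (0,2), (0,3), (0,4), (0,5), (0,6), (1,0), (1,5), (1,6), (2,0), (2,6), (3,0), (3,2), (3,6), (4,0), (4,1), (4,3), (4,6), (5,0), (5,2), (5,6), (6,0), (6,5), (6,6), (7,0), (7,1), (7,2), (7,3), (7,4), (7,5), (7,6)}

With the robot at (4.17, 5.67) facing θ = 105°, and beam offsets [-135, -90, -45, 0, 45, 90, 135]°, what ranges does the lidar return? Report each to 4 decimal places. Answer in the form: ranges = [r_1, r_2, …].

ranges = [3.2678, 1.2750, 0.3811, 0.3416, 0.6600, 2.2465, 5.3925]

beam 1: φ=-135°, α=330°
  d=(0.8660,-0.5000)  start (4,5)  tX=0.9584 tY=1.3400  stride 1/|dx|=1.1547 1/|dy|=2.0000
    cross x-line → (5,5), t=0.9584
    cross y-line → (5,4), t=1.3400
    cross x-line → (6,4), t=2.1131
    cross x-line → (7,4), t=3.2678 (wall)
  → r_1 = 3.2678
beam 2: φ=-90°, α=15°
  d=(0.9659,0.2588)  start (4,5)  tX=0.8593 tY=1.2750  stride 1/|dx|=1.0353 1/|dy|=3.8637
    cross x-line → (5,5), t=0.8593
    cross y-line → (5,6), t=1.2750 (wall)
  → r_2 = 1.2750
beam 3: φ=-45°, α=60°
  d=(0.5000,0.8660)  start (4,5)  tX=1.6600 tY=0.3811  stride 1/|dx|=2.0000 1/|dy|=1.1547
    cross y-line → (4,6), t=0.3811 (wall)
  → r_3 = 0.3811
beam 4: φ=0°, α=105°
  d=(-0.2588,0.9659)  start (4,5)  tX=0.6568 tY=0.3416  stride 1/|dx|=3.8637 1/|dy|=1.0353
    cross y-line → (4,6), t=0.3416 (wall)
  → r_4 = 0.3416
beam 5: φ=45°, α=150°
  d=(-0.8660,0.5000)  start (4,5)  tX=0.1963 tY=0.6600  stride 1/|dx|=1.1547 1/|dy|=2.0000
    cross x-line → (3,5), t=0.1963
    cross y-line → (3,6), t=0.6600 (wall)
  → r_5 = 0.6600
beam 6: φ=90°, α=195°
  d=(-0.9659,-0.2588)  start (4,5)  tX=0.1760 tY=2.5887  stride 1/|dx|=1.0353 1/|dy|=3.8637
    cross x-line → (3,5), t=0.1760
    cross x-line → (2,5), t=1.2113
    cross x-line → (1,5), t=2.2465 (wall)
  → r_6 = 2.2465
beam 7: φ=135°, α=240°
  d=(-0.5000,-0.8660)  start (4,5)  tX=0.3400 tY=0.7736  stride 1/|dx|=2.0000 1/|dy|=1.1547
    cross x-line → (3,5), t=0.3400
    cross y-line → (3,4), t=0.7736
    cross y-line → (3,3), t=1.9283
    cross x-line → (2,3), t=2.3400
    cross y-line → (2,2), t=3.0831
    cross y-line → (2,1), t=4.2378
    cross x-line → (1,1), t=4.3400
    cross y-line → (1,0), t=5.3925 (wall)
  → r_7 = 5.3925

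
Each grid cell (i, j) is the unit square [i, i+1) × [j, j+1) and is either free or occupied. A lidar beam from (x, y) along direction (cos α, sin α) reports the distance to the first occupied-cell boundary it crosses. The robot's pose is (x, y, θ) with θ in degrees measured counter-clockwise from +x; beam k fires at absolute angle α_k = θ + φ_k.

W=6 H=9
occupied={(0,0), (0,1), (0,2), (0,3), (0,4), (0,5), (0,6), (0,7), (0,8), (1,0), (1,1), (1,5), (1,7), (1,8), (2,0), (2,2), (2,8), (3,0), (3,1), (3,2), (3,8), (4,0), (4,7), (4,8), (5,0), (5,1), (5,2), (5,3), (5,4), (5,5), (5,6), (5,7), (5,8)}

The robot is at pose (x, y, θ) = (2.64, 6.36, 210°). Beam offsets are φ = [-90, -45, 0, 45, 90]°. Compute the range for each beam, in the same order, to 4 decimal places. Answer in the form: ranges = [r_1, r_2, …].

beam 1: φ=-90°, α=120°
  direction (-0.5000, 0.8660); cell (2,6); t to first gridline: x 1.2800, y 0.7390 (then +2.0000 / +1.1547)
    (2,7) via y @ 0.7390
    (1,7) via x @ 1.2800  # hit
  → r_1 = 1.2800
beam 2: φ=-45°, α=165°
  direction (-0.9659, 0.2588); cell (2,6); t to first gridline: x 0.6626, y 2.4728 (then +1.0353 / +3.8637)
    (1,6) via x @ 0.6626
    (0,6) via x @ 1.6979  # hit
  → r_2 = 1.6979
beam 3: φ=0°, α=210°
  direction (-0.8660, -0.5000); cell (2,6); t to first gridline: x 0.7390, y 0.7200 (then +1.1547 / +2.0000)
    (2,5) via y @ 0.7200
    (1,5) via x @ 0.7390  # hit
  → r_3 = 0.7390
beam 4: φ=45°, α=255°
  direction (-0.2588, -0.9659); cell (2,6); t to first gridline: x 2.4728, y 0.3727 (then +3.8637 / +1.0353)
    (2,5) via y @ 0.3727
    (2,4) via y @ 1.4080
    (2,3) via y @ 2.4433
    (1,3) via x @ 2.4728
    (1,2) via y @ 3.4785
    (1,1) via y @ 4.5138  # hit
  → r_4 = 4.5138
beam 5: φ=90°, α=300°
  direction (0.5000, -0.8660); cell (2,6); t to first gridline: x 0.7200, y 0.4157 (then +2.0000 / +1.1547)
    (2,5) via y @ 0.4157
    (3,5) via x @ 0.7200
    (3,4) via y @ 1.5704
    (4,4) via x @ 2.7200
    (4,3) via y @ 2.7251
    (4,2) via y @ 3.8798
    (5,2) via x @ 4.7200  # hit
  → r_5 = 4.7200

ranges = [1.2800, 1.6979, 0.7390, 4.5138, 4.7200]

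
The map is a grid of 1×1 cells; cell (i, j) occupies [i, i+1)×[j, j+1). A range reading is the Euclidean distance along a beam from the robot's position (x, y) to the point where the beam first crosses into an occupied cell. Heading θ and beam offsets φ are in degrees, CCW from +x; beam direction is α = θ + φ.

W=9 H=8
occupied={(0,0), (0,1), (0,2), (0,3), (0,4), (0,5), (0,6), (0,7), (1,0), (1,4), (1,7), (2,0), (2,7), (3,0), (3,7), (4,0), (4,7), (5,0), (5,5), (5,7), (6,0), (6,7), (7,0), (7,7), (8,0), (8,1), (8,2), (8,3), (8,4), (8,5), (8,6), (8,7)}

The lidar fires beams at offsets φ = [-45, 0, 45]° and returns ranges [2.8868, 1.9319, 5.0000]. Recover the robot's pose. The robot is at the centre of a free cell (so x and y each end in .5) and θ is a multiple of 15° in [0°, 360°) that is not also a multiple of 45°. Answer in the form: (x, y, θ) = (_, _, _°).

The pose lattice has 40·16 = 640 candidates. Test each by forward raycasting.
  (1.5, 5.5, 255°): beam 1 = 0.5774 ≠ 2.8868 ✗
  (2.5, 2.5, 15°): beam 1 = 3.0000 ≠ 2.8868 ✗
  (1.5, 1.5, 255°): beam 1 = 0.5774 ≠ 2.8868 ✗
  …
  (3.5, 5.5, 195°): r_1=2.8868, r_2=1.9319, r_3=5.0000 — all match ✓
Only this pose fits every beam.

(x, y, θ) = (3.5, 5.5, 195°)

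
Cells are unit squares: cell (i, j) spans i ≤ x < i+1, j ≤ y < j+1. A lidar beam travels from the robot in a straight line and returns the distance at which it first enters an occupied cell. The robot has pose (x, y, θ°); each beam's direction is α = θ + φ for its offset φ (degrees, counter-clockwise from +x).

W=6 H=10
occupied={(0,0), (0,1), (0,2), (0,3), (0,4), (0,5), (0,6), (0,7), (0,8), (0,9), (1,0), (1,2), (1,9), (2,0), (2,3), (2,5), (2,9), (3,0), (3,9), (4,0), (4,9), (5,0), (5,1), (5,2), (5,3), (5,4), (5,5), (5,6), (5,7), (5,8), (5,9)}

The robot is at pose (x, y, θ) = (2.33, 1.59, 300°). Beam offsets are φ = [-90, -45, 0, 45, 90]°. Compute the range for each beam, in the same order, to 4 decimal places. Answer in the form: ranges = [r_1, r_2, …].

beam 1: φ=-90°, α=210°
  d=(-0.8660,-0.5000)  start (2,1)  tX=0.3811 tY=1.1800  stride 1/|dx|=1.1547 1/|dy|=2.0000
    cross x-line → (1,1), t=0.3811
    cross y-line → (1,0), t=1.1800 (wall)
  → r_1 = 1.1800
beam 2: φ=-45°, α=255°
  d=(-0.2588,-0.9659)  start (2,1)  tX=1.2750 tY=0.6108  stride 1/|dx|=3.8637 1/|dy|=1.0353
    cross y-line → (2,0), t=0.6108 (wall)
  → r_2 = 0.6108
beam 3: φ=0°, α=300°
  d=(0.5000,-0.8660)  start (2,1)  tX=1.3400 tY=0.6813  stride 1/|dx|=2.0000 1/|dy|=1.1547
    cross y-line → (2,0), t=0.6813 (wall)
  → r_3 = 0.6813
beam 4: φ=45°, α=345°
  d=(0.9659,-0.2588)  start (2,1)  tX=0.6936 tY=2.2796  stride 1/|dx|=1.0353 1/|dy|=3.8637
    cross x-line → (3,1), t=0.6936
    cross x-line → (4,1), t=1.7289
    cross y-line → (4,0), t=2.2796 (wall)
  → r_4 = 2.2796
beam 5: φ=90°, α=30°
  d=(0.8660,0.5000)  start (2,1)  tX=0.7736 tY=0.8200  stride 1/|dx|=1.1547 1/|dy|=2.0000
    cross x-line → (3,1), t=0.7736
    cross y-line → (3,2), t=0.8200
    cross x-line → (4,2), t=1.9283
    cross y-line → (4,3), t=2.8200
    cross x-line → (5,3), t=3.0831 (wall)
  → r_5 = 3.0831

ranges = [1.1800, 0.6108, 0.6813, 2.2796, 3.0831]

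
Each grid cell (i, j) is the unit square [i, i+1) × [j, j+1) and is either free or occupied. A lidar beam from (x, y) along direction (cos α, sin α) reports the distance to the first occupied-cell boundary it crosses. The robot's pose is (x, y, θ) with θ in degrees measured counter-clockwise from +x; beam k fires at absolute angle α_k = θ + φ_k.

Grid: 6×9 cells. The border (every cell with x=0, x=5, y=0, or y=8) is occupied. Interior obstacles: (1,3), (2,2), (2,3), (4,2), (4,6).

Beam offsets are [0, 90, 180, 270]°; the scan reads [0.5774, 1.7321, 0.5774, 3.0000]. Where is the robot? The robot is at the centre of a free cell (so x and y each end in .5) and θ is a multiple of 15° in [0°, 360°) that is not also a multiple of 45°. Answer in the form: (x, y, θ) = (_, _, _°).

Candidates: 23 free-cell centres × 16 headings = 368 poses. Raycast each; keep the one whose scan matches to 4 dp.
  (2.5, 1.5, 75°): beam 1 = 0.5176 ≠ 0.5774 ✗
  (1.5, 6.5, 345°): beam 1 = 3.6235 ≠ 0.5774 ✗
  (4.5, 1.5, 285°): beam 1 = 0.5176 ≠ 0.5774 ✗
  …
  (3.5, 2.5, 150°): r_1=0.5774, r_2=1.7321, r_3=0.5774, r_4=3.0000 — all match ✓
Unique over the lattice → pose = (3.5, 2.5, 150°).

(x, y, θ) = (3.5, 2.5, 150°)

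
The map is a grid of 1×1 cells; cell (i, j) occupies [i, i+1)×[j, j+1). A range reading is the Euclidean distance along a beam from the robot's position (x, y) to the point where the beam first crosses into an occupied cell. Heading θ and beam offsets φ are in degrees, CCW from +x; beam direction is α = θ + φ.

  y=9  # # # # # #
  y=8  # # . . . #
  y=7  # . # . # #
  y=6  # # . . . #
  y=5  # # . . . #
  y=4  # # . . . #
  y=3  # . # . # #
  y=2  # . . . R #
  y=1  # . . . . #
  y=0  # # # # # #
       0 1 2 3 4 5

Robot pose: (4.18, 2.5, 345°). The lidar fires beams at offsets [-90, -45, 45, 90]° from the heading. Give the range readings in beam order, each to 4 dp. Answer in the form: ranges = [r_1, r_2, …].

beam 1: φ=-90°, α=255°
  cosα=-0.2588 sinα=-0.9659 | (4,2) | tMaxX 0.6955 tMaxY 0.5176 | tΔX 3.8637 tΔY 1.0353
    t=0.5176 [y] (4,1)
    t=0.6955 [x] (3,1)
    t=1.5529 [y] (3,0) — stop
  → r_1 = 1.5529
beam 2: φ=-45°, α=300°
  cosα=0.5000 sinα=-0.8660 | (4,2) | tMaxX 1.6400 tMaxY 0.5774 | tΔX 2.0000 tΔY 1.1547
    t=0.5774 [y] (4,1)
    t=1.6400 [x] (5,1) — stop
  → r_2 = 1.6400
beam 3: φ=45°, α=30°
  cosα=0.8660 sinα=0.5000 | (4,2) | tMaxX 0.9469 tMaxY 1.0000 | tΔX 1.1547 tΔY 2.0000
    t=0.9469 [x] (5,2) — stop
  → r_3 = 0.9469
beam 4: φ=90°, α=75°
  cosα=0.2588 sinα=0.9659 | (4,2) | tMaxX 3.1682 tMaxY 0.5176 | tΔX 3.8637 tΔY 1.0353
    t=0.5176 [y] (4,3) — stop
  → r_4 = 0.5176

ranges = [1.5529, 1.6400, 0.9469, 0.5176]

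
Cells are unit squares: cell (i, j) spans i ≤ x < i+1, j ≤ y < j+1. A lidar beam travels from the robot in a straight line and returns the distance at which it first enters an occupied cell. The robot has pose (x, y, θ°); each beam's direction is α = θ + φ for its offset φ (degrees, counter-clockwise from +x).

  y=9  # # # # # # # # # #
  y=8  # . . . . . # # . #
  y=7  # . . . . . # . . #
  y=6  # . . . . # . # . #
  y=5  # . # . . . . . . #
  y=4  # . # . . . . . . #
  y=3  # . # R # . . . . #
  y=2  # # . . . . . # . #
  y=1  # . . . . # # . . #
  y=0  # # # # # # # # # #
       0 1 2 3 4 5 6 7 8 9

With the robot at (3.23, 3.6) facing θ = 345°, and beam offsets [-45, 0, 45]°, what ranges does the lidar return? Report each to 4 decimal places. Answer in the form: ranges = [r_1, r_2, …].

beam 1: φ=-45°, α=300°
  cosα=0.5000 sinα=-0.8660 | (3,3) | tMaxX 1.5400 tMaxY 0.6928 | tΔX 2.0000 tΔY 1.1547
    t=0.6928 [y] (3,2)
    t=1.5400 [x] (4,2)
    t=1.8475 [y] (4,1)
    t=3.0022 [y] (4,0) — stop
  → r_1 = 3.0022
beam 2: φ=0°, α=345°
  cosα=0.9659 sinα=-0.2588 | (3,3) | tMaxX 0.7972 tMaxY 2.3182 | tΔX 1.0353 tΔY 3.8637
    t=0.7972 [x] (4,3) — stop
  → r_2 = 0.7972
beam 3: φ=45°, α=30°
  cosα=0.8660 sinα=0.5000 | (3,3) | tMaxX 0.8891 tMaxY 0.8000 | tΔX 1.1547 tΔY 2.0000
    t=0.8000 [y] (3,4)
    t=0.8891 [x] (4,4)
    t=2.0438 [x] (5,4)
    t=2.8000 [y] (5,5)
    t=3.1985 [x] (6,5)
    t=4.3532 [x] (7,5)
    t=4.8000 [y] (7,6) — stop
  → r_3 = 4.8000

ranges = [3.0022, 0.7972, 4.8000]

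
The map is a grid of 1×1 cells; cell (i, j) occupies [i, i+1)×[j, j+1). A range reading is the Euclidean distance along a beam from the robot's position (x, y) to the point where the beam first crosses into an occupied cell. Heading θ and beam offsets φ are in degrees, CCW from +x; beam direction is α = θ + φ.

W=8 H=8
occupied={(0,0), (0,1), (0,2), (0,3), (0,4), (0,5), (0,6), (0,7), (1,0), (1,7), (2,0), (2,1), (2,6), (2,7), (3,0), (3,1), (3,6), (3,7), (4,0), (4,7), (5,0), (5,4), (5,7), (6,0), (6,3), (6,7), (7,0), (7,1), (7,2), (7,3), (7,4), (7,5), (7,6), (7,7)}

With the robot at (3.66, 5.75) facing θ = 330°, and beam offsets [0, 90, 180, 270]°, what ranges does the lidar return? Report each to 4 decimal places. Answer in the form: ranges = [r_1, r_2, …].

beam 1: φ=0°, α=330°
  direction (0.8660, -0.5000); cell (3,5); t to first gridline: x 0.3926, y 1.5000 (then +1.1547 / +2.0000)
    (4,5) via x @ 0.3926
    (4,4) via y @ 1.5000
    (5,4) via x @ 1.5473  # hit
  → r_1 = 1.5473
beam 2: φ=90°, α=60°
  direction (0.5000, 0.8660); cell (3,5); t to first gridline: x 0.6800, y 0.2887 (then +2.0000 / +1.1547)
    (3,6) via y @ 0.2887  # hit
  → r_2 = 0.2887
beam 3: φ=180°, α=150°
  direction (-0.8660, 0.5000); cell (3,5); t to first gridline: x 0.7621, y 0.5000 (then +1.1547 / +2.0000)
    (3,6) via y @ 0.5000  # hit
  → r_3 = 0.5000
beam 4: φ=270°, α=240°
  direction (-0.5000, -0.8660); cell (3,5); t to first gridline: x 1.3200, y 0.8660 (then +2.0000 / +1.1547)
    (3,4) via y @ 0.8660
    (2,4) via x @ 1.3200
    (2,3) via y @ 2.0207
    (2,2) via y @ 3.1754
    (1,2) via x @ 3.3200
    (1,1) via y @ 4.3301
    (0,1) via x @ 5.3200  # hit
  → r_4 = 5.3200

ranges = [1.5473, 0.2887, 0.5000, 5.3200]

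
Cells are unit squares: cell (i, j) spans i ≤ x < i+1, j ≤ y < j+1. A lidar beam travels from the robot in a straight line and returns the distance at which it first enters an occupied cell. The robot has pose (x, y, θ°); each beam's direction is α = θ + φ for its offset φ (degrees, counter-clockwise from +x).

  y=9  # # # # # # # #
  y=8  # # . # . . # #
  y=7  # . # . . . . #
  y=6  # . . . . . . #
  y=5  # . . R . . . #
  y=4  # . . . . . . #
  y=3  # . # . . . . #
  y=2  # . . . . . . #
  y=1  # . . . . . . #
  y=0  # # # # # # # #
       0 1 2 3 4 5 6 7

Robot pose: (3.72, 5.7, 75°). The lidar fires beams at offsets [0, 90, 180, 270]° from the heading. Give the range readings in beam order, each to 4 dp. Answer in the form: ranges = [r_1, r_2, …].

beam 1: φ=0°, α=75°
  cosα=0.2588 sinα=0.9659 | (3,5) | tMaxX 1.0818 tMaxY 0.3106 | tΔX 3.8637 tΔY 1.0353
    t=0.3106 [y] (3,6)
    t=1.0818 [x] (4,6)
    t=1.3459 [y] (4,7)
    t=2.3811 [y] (4,8)
    t=3.4164 [y] (4,9) — stop
  → r_1 = 3.4164
beam 2: φ=90°, α=165°
  cosα=-0.9659 sinα=0.2588 | (3,5) | tMaxX 0.7454 tMaxY 1.1591 | tΔX 1.0353 tΔY 3.8637
    t=0.7454 [x] (2,5)
    t=1.1591 [y] (2,6)
    t=1.7807 [x] (1,6)
    t=2.8160 [x] (0,6) — stop
  → r_2 = 2.8160
beam 3: φ=180°, α=255°
  cosα=-0.2588 sinα=-0.9659 | (3,5) | tMaxX 2.7819 tMaxY 0.7247 | tΔX 3.8637 tΔY 1.0353
    t=0.7247 [y] (3,4)
    t=1.7600 [y] (3,3)
    t=2.7819 [x] (2,3) — stop
  → r_3 = 2.7819
beam 4: φ=270°, α=345°
  cosα=0.9659 sinα=-0.2588 | (3,5) | tMaxX 0.2899 tMaxY 2.7046 | tΔX 1.0353 tΔY 3.8637
    t=0.2899 [x] (4,5)
    t=1.3252 [x] (5,5)
    t=2.3604 [x] (6,5)
    t=2.7046 [y] (6,4)
    t=3.3957 [x] (7,4) — stop
  → r_4 = 3.3957

ranges = [3.4164, 2.8160, 2.7819, 3.3957]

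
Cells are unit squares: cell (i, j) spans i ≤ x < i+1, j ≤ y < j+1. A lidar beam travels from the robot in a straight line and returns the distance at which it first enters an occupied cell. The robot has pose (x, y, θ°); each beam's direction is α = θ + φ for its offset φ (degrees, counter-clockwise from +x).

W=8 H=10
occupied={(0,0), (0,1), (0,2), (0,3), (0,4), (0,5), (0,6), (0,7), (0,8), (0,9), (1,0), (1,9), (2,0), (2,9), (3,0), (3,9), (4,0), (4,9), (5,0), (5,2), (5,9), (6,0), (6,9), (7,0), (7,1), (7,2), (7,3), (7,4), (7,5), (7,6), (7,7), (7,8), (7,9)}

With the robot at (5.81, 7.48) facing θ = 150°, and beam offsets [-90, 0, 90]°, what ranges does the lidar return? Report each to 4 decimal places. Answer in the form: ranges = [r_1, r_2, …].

beam 1: φ=-90°, α=60°
  d=(0.5000,0.8660)  start (5,7)  tX=0.3800 tY=0.6004  stride 1/|dx|=2.0000 1/|dy|=1.1547
    cross x-line → (6,7), t=0.3800
    cross y-line → (6,8), t=0.6004
    cross y-line → (6,9), t=1.7551 (wall)
  → r_1 = 1.7551
beam 2: φ=0°, α=150°
  d=(-0.8660,0.5000)  start (5,7)  tX=0.9353 tY=1.0400  stride 1/|dx|=1.1547 1/|dy|=2.0000
    cross x-line → (4,7), t=0.9353
    cross y-line → (4,8), t=1.0400
    cross x-line → (3,8), t=2.0900
    cross y-line → (3,9), t=3.0400 (wall)
  → r_2 = 3.0400
beam 3: φ=90°, α=240°
  d=(-0.5000,-0.8660)  start (5,7)  tX=1.6200 tY=0.5543  stride 1/|dx|=2.0000 1/|dy|=1.1547
    cross y-line → (5,6), t=0.5543
    cross x-line → (4,6), t=1.6200
    cross y-line → (4,5), t=1.7090
    cross y-line → (4,4), t=2.8637
    cross x-line → (3,4), t=3.6200
    cross y-line → (3,3), t=4.0184
    cross y-line → (3,2), t=5.1731
    cross x-line → (2,2), t=5.6200
    cross y-line → (2,1), t=6.3278
    cross y-line → (2,0), t=7.4825 (wall)
  → r_3 = 7.4825

ranges = [1.7551, 3.0400, 7.4825]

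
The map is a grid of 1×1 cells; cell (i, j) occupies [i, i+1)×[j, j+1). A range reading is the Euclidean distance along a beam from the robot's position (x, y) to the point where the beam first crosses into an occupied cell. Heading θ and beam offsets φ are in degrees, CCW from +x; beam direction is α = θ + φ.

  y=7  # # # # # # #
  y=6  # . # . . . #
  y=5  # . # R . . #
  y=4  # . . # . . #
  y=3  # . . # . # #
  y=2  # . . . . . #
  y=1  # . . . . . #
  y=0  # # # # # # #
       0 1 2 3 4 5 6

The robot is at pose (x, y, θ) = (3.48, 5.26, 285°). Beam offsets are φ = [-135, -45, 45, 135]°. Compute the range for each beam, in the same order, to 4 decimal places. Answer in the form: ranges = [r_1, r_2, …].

ranges = [0.5543, 0.3002, 0.5200, 2.0092]

beam 1: φ=-135°, α=150°
  cosα=-0.8660 sinα=0.5000 | (3,5) | tMaxX 0.5543 tMaxY 1.4800 | tΔX 1.1547 tΔY 2.0000
    t=0.5543 [x] (2,5) — stop
  → r_1 = 0.5543
beam 2: φ=-45°, α=240°
  cosα=-0.5000 sinα=-0.8660 | (3,5) | tMaxX 0.9600 tMaxY 0.3002 | tΔX 2.0000 tΔY 1.1547
    t=0.3002 [y] (3,4) — stop
  → r_2 = 0.3002
beam 3: φ=45°, α=330°
  cosα=0.8660 sinα=-0.5000 | (3,5) | tMaxX 0.6004 tMaxY 0.5200 | tΔX 1.1547 tΔY 2.0000
    t=0.5200 [y] (3,4) — stop
  → r_3 = 0.5200
beam 4: φ=135°, α=60°
  cosα=0.5000 sinα=0.8660 | (3,5) | tMaxX 1.0400 tMaxY 0.8545 | tΔX 2.0000 tΔY 1.1547
    t=0.8545 [y] (3,6)
    t=1.0400 [x] (4,6)
    t=2.0092 [y] (4,7) — stop
  → r_4 = 2.0092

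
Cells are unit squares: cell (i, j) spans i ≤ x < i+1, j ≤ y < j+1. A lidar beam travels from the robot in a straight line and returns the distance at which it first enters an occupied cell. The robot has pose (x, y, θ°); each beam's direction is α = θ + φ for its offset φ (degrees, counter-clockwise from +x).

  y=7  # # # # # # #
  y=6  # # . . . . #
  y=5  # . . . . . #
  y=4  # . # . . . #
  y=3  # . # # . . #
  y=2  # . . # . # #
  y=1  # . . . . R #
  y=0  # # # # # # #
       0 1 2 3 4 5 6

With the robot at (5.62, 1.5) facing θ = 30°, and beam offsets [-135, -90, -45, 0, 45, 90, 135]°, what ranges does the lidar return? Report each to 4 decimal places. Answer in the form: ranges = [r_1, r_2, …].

beam 1: φ=-135°, α=255°
  d=(-0.2588,-0.9659)  start (5,1)  tX=2.3955 tY=0.5176  stride 1/|dx|=3.8637 1/|dy|=1.0353
    cross y-line → (5,0), t=0.5176 (wall)
  → r_1 = 0.5176
beam 2: φ=-90°, α=300°
  d=(0.5000,-0.8660)  start (5,1)  tX=0.7600 tY=0.5774  stride 1/|dx|=2.0000 1/|dy|=1.1547
    cross y-line → (5,0), t=0.5774 (wall)
  → r_2 = 0.5774
beam 3: φ=-45°, α=345°
  d=(0.9659,-0.2588)  start (5,1)  tX=0.3934 tY=1.9319  stride 1/|dx|=1.0353 1/|dy|=3.8637
    cross x-line → (6,1), t=0.3934 (wall)
  → r_3 = 0.3934
beam 4: φ=0°, α=30°
  d=(0.8660,0.5000)  start (5,1)  tX=0.4388 tY=1.0000  stride 1/|dx|=1.1547 1/|dy|=2.0000
    cross x-line → (6,1), t=0.4388 (wall)
  → r_4 = 0.4388
beam 5: φ=45°, α=75°
  d=(0.2588,0.9659)  start (5,1)  tX=1.4682 tY=0.5176  stride 1/|dx|=3.8637 1/|dy|=1.0353
    cross y-line → (5,2), t=0.5176 (wall)
  → r_5 = 0.5176
beam 6: φ=90°, α=120°
  d=(-0.5000,0.8660)  start (5,1)  tX=1.2400 tY=0.5774  stride 1/|dx|=2.0000 1/|dy|=1.1547
    cross y-line → (5,2), t=0.5774 (wall)
  → r_6 = 0.5774
beam 7: φ=135°, α=165°
  d=(-0.9659,0.2588)  start (5,1)  tX=0.6419 tY=1.9319  stride 1/|dx|=1.0353 1/|dy|=3.8637
    cross x-line → (4,1), t=0.6419
    cross x-line → (3,1), t=1.6771
    cross y-line → (3,2), t=1.9319 (wall)
  → r_7 = 1.9319

ranges = [0.5176, 0.5774, 0.3934, 0.4388, 0.5176, 0.5774, 1.9319]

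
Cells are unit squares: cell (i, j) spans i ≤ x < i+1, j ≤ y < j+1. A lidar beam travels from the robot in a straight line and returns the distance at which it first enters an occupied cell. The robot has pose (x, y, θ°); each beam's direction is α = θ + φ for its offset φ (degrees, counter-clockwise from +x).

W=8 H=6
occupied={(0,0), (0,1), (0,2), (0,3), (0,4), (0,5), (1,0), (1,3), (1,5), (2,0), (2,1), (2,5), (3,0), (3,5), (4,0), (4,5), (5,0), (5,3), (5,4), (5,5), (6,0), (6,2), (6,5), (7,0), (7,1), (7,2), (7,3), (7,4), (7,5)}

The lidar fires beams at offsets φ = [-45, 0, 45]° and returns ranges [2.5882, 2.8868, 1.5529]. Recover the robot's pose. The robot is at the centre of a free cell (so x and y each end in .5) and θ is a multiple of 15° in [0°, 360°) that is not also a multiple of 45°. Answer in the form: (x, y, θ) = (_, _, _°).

(x, y, θ) = (3.5, 3.5, 330°)

The pose lattice has 19·16 = 304 candidates. Test each by forward raycasting.
  (6.5, 1.5, 240°): beam 1 = 1.9319 ≠ 2.5882 ✗
  (4.5, 4.5, 330°): beam 1 = 3.6235 ≠ 2.5882 ✗
  (2.5, 3.5, 15°): beam 1 = 5.0000 ≠ 2.5882 ✗
  (2.5, 2.5, 120°): beam 2 = 1.0000 ≠ 2.8868 ✗
  …
  (3.5, 3.5, 330°): r_1=2.5882, r_2=2.8868, r_3=1.5529 — all match ✓
No second candidate reproduces the full scan.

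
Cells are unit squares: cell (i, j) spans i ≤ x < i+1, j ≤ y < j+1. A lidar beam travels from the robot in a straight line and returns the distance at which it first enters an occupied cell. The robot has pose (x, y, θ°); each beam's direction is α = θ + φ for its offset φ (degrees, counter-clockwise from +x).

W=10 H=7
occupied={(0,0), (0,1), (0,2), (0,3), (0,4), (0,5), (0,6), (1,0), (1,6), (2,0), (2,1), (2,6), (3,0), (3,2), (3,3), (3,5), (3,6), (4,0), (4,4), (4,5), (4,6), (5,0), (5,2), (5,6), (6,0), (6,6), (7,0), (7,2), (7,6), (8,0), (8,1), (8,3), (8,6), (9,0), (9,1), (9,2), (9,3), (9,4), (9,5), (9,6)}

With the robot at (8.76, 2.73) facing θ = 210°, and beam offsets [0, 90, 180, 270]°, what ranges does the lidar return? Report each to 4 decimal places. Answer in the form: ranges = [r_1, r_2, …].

ranges = [0.8776, 0.4800, 0.2771, 0.3118]

beam 1: φ=0°, α=210°
  direction (-0.8660, -0.5000); cell (8,2); t to first gridline: x 0.8776, y 1.4600 (then +1.1547 / +2.0000)
    (7,2) via x @ 0.8776  # hit
  → r_1 = 0.8776
beam 2: φ=90°, α=300°
  direction (0.5000, -0.8660); cell (8,2); t to first gridline: x 0.4800, y 0.8429 (then +2.0000 / +1.1547)
    (9,2) via x @ 0.4800  # hit
  → r_2 = 0.4800
beam 3: φ=180°, α=30°
  direction (0.8660, 0.5000); cell (8,2); t to first gridline: x 0.2771, y 0.5400 (then +1.1547 / +2.0000)
    (9,2) via x @ 0.2771  # hit
  → r_3 = 0.2771
beam 4: φ=270°, α=120°
  direction (-0.5000, 0.8660); cell (8,2); t to first gridline: x 1.5200, y 0.3118 (then +2.0000 / +1.1547)
    (8,3) via y @ 0.3118  # hit
  → r_4 = 0.3118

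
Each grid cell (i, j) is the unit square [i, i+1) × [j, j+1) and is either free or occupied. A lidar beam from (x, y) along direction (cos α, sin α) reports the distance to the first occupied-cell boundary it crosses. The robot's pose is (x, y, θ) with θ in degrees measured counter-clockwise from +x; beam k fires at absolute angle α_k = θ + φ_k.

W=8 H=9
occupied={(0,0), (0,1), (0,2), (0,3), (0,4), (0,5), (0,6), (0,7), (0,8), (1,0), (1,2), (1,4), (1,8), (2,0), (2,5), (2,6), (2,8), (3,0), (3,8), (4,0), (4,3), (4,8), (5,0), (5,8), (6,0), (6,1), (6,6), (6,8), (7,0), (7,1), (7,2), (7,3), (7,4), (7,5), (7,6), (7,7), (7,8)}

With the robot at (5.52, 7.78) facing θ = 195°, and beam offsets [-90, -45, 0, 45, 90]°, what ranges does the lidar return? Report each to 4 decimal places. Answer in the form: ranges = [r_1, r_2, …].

ranges = [0.2278, 0.4400, 3.0137, 7.8289, 5.7183]

beam 1: φ=-90°, α=105°
  d=(-0.2588,0.9659)  start (5,7)  tX=2.0091 tY=0.2278  stride 1/|dx|=3.8637 1/|dy|=1.0353
    cross y-line → (5,8), t=0.2278 (wall)
  → r_1 = 0.2278
beam 2: φ=-45°, α=150°
  d=(-0.8660,0.5000)  start (5,7)  tX=0.6004 tY=0.4400  stride 1/|dx|=1.1547 1/|dy|=2.0000
    cross y-line → (5,8), t=0.4400 (wall)
  → r_2 = 0.4400
beam 3: φ=0°, α=195°
  d=(-0.9659,-0.2588)  start (5,7)  tX=0.5383 tY=3.0137  stride 1/|dx|=1.0353 1/|dy|=3.8637
    cross x-line → (4,7), t=0.5383
    cross x-line → (3,7), t=1.5736
    cross x-line → (2,7), t=2.6089
    cross y-line → (2,6), t=3.0137 (wall)
  → r_3 = 3.0137
beam 4: φ=45°, α=240°
  d=(-0.5000,-0.8660)  start (5,7)  tX=1.0400 tY=0.9007  stride 1/|dx|=2.0000 1/|dy|=1.1547
    cross y-line → (5,6), t=0.9007
    cross x-line → (4,6), t=1.0400
    cross y-line → (4,5), t=2.0554
    cross x-line → (3,5), t=3.0400
    cross y-line → (3,4), t=3.2101
    cross y-line → (3,3), t=4.3648
    cross x-line → (2,3), t=5.0400
    cross y-line → (2,2), t=5.5195
    cross y-line → (2,1), t=6.6742
    cross x-line → (1,1), t=7.0400
    cross y-line → (1,0), t=7.8289 (wall)
  → r_4 = 7.8289
beam 5: φ=90°, α=285°
  d=(0.2588,-0.9659)  start (5,7)  tX=1.8546 tY=0.8075  stride 1/|dx|=3.8637 1/|dy|=1.0353
    cross y-line → (5,6), t=0.8075
    cross y-line → (5,5), t=1.8428
    cross x-line → (6,5), t=1.8546
    cross y-line → (6,4), t=2.8781
    cross y-line → (6,3), t=3.9133
    cross y-line → (6,2), t=4.9486
    cross x-line → (7,2), t=5.7183 (wall)
  → r_5 = 5.7183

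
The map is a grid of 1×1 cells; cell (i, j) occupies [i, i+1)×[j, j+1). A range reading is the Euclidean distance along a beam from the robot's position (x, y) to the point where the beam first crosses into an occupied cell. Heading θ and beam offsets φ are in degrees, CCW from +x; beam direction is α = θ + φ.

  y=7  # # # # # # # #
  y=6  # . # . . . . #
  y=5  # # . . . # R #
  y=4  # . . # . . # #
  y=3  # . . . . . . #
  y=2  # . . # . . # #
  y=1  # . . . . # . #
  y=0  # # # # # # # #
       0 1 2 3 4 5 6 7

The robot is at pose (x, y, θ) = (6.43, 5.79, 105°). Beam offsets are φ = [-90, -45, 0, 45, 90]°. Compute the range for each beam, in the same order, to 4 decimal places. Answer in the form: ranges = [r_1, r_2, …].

ranges = [0.5901, 1.1400, 1.2527, 2.4200, 0.4452]

beam 1: φ=-90°, α=15°
  d=(0.9659,0.2588)  start (6,5)  tX=0.5901 tY=0.8114  stride 1/|dx|=1.0353 1/|dy|=3.8637
    cross x-line → (7,5), t=0.5901 (wall)
  → r_1 = 0.5901
beam 2: φ=-45°, α=60°
  d=(0.5000,0.8660)  start (6,5)  tX=1.1400 tY=0.2425  stride 1/|dx|=2.0000 1/|dy|=1.1547
    cross y-line → (6,6), t=0.2425
    cross x-line → (7,6), t=1.1400 (wall)
  → r_2 = 1.1400
beam 3: φ=0°, α=105°
  d=(-0.2588,0.9659)  start (6,5)  tX=1.6614 tY=0.2174  stride 1/|dx|=3.8637 1/|dy|=1.0353
    cross y-line → (6,6), t=0.2174
    cross y-line → (6,7), t=1.2527 (wall)
  → r_3 = 1.2527
beam 4: φ=45°, α=150°
  d=(-0.8660,0.5000)  start (6,5)  tX=0.4965 tY=0.4200  stride 1/|dx|=1.1547 1/|dy|=2.0000
    cross y-line → (6,6), t=0.4200
    cross x-line → (5,6), t=0.4965
    cross x-line → (4,6), t=1.6512
    cross y-line → (4,7), t=2.4200 (wall)
  → r_4 = 2.4200
beam 5: φ=90°, α=195°
  d=(-0.9659,-0.2588)  start (6,5)  tX=0.4452 tY=3.0523  stride 1/|dx|=1.0353 1/|dy|=3.8637
    cross x-line → (5,5), t=0.4452 (wall)
  → r_5 = 0.4452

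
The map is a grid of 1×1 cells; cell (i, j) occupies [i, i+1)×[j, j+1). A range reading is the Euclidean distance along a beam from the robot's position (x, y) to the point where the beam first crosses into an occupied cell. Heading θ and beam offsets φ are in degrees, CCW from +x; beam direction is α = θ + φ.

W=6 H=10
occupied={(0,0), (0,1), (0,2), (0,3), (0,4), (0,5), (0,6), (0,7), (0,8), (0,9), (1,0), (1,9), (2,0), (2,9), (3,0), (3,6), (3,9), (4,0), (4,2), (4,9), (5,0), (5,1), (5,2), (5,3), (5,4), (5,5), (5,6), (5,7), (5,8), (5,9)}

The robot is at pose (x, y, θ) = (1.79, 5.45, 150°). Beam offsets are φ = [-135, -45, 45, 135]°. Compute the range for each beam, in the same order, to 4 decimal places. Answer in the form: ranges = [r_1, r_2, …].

beam 1: φ=-135°, α=15°
  d=(0.9659,0.2588)  start (1,5)  tX=0.2174 tY=2.1250  stride 1/|dx|=1.0353 1/|dy|=3.8637
    cross x-line → (2,5), t=0.2174
    cross x-line → (3,5), t=1.2527
    cross y-line → (3,6), t=2.1250 (wall)
  → r_1 = 2.1250
beam 2: φ=-45°, α=105°
  d=(-0.2588,0.9659)  start (1,5)  tX=3.0523 tY=0.5694  stride 1/|dx|=3.8637 1/|dy|=1.0353
    cross y-line → (1,6), t=0.5694
    cross y-line → (1,7), t=1.6047
    cross y-line → (1,8), t=2.6400
    cross x-line → (0,8), t=3.0523 (wall)
  → r_2 = 3.0523
beam 3: φ=45°, α=195°
  d=(-0.9659,-0.2588)  start (1,5)  tX=0.8179 tY=1.7387  stride 1/|dx|=1.0353 1/|dy|=3.8637
    cross x-line → (0,5), t=0.8179 (wall)
  → r_3 = 0.8179
beam 4: φ=135°, α=285°
  d=(0.2588,-0.9659)  start (1,5)  tX=0.8114 tY=0.4659  stride 1/|dx|=3.8637 1/|dy|=1.0353
    cross y-line → (1,4), t=0.4659
    cross x-line → (2,4), t=0.8114
    cross y-line → (2,3), t=1.5012
    cross y-line → (2,2), t=2.5364
    cross y-line → (2,1), t=3.5717
    cross y-line → (2,0), t=4.6070 (wall)
  → r_4 = 4.6070

ranges = [2.1250, 3.0523, 0.8179, 4.6070]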